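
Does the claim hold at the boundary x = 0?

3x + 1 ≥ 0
x = 0: LHS = 3·0 + 1 = 1; 1 ≥ 0 — holds

The relation is satisfied at x = 0.

Answer: Yes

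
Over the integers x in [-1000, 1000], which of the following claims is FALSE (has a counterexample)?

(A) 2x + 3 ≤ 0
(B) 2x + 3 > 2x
(A) x = 0: LHS = 2·0 + 3 = 3; 3 ≤ 0 — FAILS

(B) Over all integers in [-1000, 1000], LHS − RHS is smallest at x = 0, where it equals 3:
x = 0: LHS = 2·0 + 3 = 3, RHS = 2·0 = 0; 3 > 0 — holds
At the ends of the range:
x = -1000: LHS = 2·(-1000) + 3 = -1997, RHS = 2·(-1000) = -2000; -1997 > -2000 — holds
x = 1000: LHS = 2·1000 + 3 = 2003, RHS = 2·1000 = 2000; 2003 > 2000 — holds
Hence LHS − RHS is never zero or negative, i.e. LHS > RHS throughout, so the relation holds for every integer in [-1000, 1000].

Only (A) has a counterexample.

Answer: A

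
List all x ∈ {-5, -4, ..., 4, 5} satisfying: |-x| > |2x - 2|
Holds for: {1}
Fails for: {-5, -4, -3, -2, -1, 0, 2, 3, 4, 5}

Answer: {1}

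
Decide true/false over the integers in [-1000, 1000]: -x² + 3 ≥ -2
The claim fails at x = 3:
x = 3: LHS = -3² + 3 = -6; -6 ≥ -2 — FAILS

Because a single integer refutes it, the statement is false.

Answer: False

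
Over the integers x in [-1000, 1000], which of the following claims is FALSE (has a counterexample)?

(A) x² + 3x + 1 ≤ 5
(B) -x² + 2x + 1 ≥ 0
(A) x = 2: LHS = 2² + 3·2 + 1 = 11; 11 ≤ 5 — FAILS
(B) x = -1: LHS = -(-1)² + 2·(-1) + 1 = -2; -2 ≥ 0 — FAILS

Answer: Both A and B are false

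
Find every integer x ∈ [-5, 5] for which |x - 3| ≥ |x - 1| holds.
Holds for: {-5, -4, -3, -2, -1, 0, 1, 2}
Fails for: {3, 4, 5}

Answer: {-5, -4, -3, -2, -1, 0, 1, 2}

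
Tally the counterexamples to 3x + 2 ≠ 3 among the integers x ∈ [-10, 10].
Track d = LHS − RHS over the integers in [-10, 10]. Equality would need d = 0, but d changes sign only between consecutive integers, jumping over 0:
x = 0: LHS = 3·0 + 2 = 2; 2 ≠ 3 — holds  (d = -1)
x = 1: LHS = 3·1 + 2 = 5; 5 ≠ 3 — holds  (d = 2)
Away from these crossings d keeps a constant sign, and checking every integer in [-10, 10] confirms d ≠ 0 throughout. Hence the two sides are never equal, so the relation holds for every integer in [-10, 10].

No counterexample appears in that range.

Answer: 0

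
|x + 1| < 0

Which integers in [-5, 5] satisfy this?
An absolute value is never negative, so the left side is ≥ 0 for every x, while the right side is 0. Tightest case in [-5, 5] is x = -1:
x = -1: LHS = |(-1) + 1| = |0| = 0; 0 < 0 — FAILS
Hence LHS − RHS is never negative, i.e. LHS ≥ RHS throughout, so the claimed relation (<) fails for every integer in [-5, 5].

Answer: None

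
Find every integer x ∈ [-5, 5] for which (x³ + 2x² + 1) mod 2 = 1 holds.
Holds for: {-4, -2, 0, 2, 4}
Fails for: {-5, -3, -1, 1, 3, 5}

Answer: {-4, -2, 0, 2, 4}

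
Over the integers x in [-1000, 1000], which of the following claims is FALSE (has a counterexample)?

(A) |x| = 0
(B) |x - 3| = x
(A) x = 1: LHS = |1| = 1; 1 = 0 — FAILS
(B) x = 0: LHS = |0 - 3| = |-3| = 3; 3 = 0 — FAILS

Answer: Both A and B are false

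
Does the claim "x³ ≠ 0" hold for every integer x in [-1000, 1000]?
The claim fails at x = 0:
x = 0: LHS = 0³ = 0; 0 ≠ 0 — FAILS

Because a single integer refutes it, the statement is false.

Answer: False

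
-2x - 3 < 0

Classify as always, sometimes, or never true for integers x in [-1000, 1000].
Holds at x = 0: LHS = -2·0 - 3 = -3; -3 < 0 — holds
Fails at x = -2: LHS = -2·(-2) - 3 = 1; 1 < 0 — FAILS
It is satisfied by some integers in the range but not all.

Answer: Sometimes true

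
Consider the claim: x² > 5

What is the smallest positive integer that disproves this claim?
Testing positive integers:
x = 1: LHS = 1² = 1; 1 > 5 — FAILS  ← smallest positive counterexample

Answer: x = 1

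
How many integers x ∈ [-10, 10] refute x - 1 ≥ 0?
Counterexamples in [-10, 10]: {-10, -9, -8, -7, -6, -5, -4, -3, -2, -1, 0}.

Counting them gives 11 values.

Answer: 11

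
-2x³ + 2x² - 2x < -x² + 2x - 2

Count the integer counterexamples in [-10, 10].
Counterexamples in [-10, 10]: {-10, -9, -8, -7, -6, -5, -4, -3, -2, -1, 0}.

Counting them gives 11 values.

Answer: 11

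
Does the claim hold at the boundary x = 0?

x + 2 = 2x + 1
x = 0: LHS = 0 + 2 = 2, RHS = 2·0 + 1 = 1; 2 = 1 — FAILS

The relation fails at x = 0, so x = 0 is a counterexample.

Answer: No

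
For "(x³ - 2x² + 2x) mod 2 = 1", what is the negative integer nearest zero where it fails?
Testing negative integers from -1 downward:
x = -1: LHS = ((-1)³ - 2·(-1)² + 2·(-1)) mod 2 = (-5) mod 2 = 1; 1 = 1 — holds
x = -2: LHS = ((-2)³ - 2·(-2)² + 2·(-2)) mod 2 = (-20) mod 2 = 0; 0 = 1 — FAILS  ← closest negative counterexample to 0

Answer: x = -2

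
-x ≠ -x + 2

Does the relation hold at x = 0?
x = 0: LHS = -0 = 0, RHS = -0 + 2 = 2; 0 ≠ 2 — holds

The relation is satisfied at x = 0.

Answer: Yes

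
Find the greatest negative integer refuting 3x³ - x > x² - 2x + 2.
Testing negative integers from -1 downward:
x = -1: LHS = 3·(-1)³ - (-1) = -2, RHS = (-1)² - 2·(-1) + 2 = 5; -2 > 5 — FAILS  ← closest negative counterexample to 0

Answer: x = -1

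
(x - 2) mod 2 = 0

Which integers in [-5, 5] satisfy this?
Holds for: {-4, -2, 0, 2, 4}
Fails for: {-5, -3, -1, 1, 3, 5}

Answer: {-4, -2, 0, 2, 4}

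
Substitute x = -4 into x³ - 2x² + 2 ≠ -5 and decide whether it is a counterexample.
Substitute x = -4 into the relation:
x = -4: LHS = (-4)³ - 2·(-4)² + 2 = -94; -94 ≠ -5 — holds

The relation holds at x = -4, so it is not a counterexample.

Answer: No, x = -4 is not a counterexample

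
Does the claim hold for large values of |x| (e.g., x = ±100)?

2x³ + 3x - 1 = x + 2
x = 100: LHS = 2·100³ + 3·100 - 1 = 2000299, RHS = 100 + 2 = 102; 2000299 = 102 — FAILS
x = -100: LHS = 2·(-100)³ + 3·(-100) - 1 = -2000301, RHS = (-100) + 2 = -98; -2000301 = -98 — FAILS

Answer: No, fails for both x = 100 and x = -100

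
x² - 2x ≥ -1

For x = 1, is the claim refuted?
Substitute x = 1 into the relation:
x = 1: LHS = 1² - 2·1 = -1; -1 ≥ -1 — holds

The relation holds at x = 1, so it is not a counterexample.

Answer: No, x = 1 is not a counterexample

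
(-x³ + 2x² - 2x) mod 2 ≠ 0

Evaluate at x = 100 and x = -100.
x = 100: LHS = (-100³ + 2·100² - 2·100) mod 2 = (-980200) mod 2 = 0; 0 ≠ 0 — FAILS
x = -100: LHS = (-(-100)³ + 2·(-100)² - 2·(-100)) mod 2 = 1020200 mod 2 = 0; 0 ≠ 0 — FAILS

Answer: No, fails for both x = 100 and x = -100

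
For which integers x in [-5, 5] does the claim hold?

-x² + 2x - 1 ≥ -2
Holds for: {0, 1, 2}
Fails for: {-5, -4, -3, -2, -1, 3, 4, 5}

Answer: {0, 1, 2}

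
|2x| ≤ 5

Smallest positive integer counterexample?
Testing positive integers:
x = 1: LHS = |2·1| = |2| = 2; 2 ≤ 5 — holds
x = 2: LHS = |2·2| = |4| = 4; 4 ≤ 5 — holds
x = 3: LHS = |2·3| = |6| = 6; 6 ≤ 5 — FAILS  ← smallest positive counterexample

Answer: x = 3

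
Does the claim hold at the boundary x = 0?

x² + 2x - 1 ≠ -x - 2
x = 0: LHS = 0² + 2·0 - 1 = -1, RHS = -0 - 2 = -2; -1 ≠ -2 — holds

The relation is satisfied at x = 0.

Answer: Yes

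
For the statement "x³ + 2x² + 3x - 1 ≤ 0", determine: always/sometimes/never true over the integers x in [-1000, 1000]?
Holds at x = 0: LHS = 0³ + 2·0² + 3·0 - 1 = -1; -1 ≤ 0 — holds
Fails at x = 1: LHS = 1³ + 2·1² + 3·1 - 1 = 5; 5 ≤ 0 — FAILS
It is satisfied by some integers in the range but not all.

Answer: Sometimes true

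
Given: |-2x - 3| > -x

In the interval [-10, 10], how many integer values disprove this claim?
Counterexamples in [-10, 10]: {-3, -2, -1}.

Counting them gives 3 values.

Answer: 3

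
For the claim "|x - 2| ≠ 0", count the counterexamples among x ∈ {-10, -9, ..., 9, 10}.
Counterexamples in [-10, 10]: {2}.

Counting them gives 1 values.

Answer: 1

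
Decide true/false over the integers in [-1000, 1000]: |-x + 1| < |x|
The claim fails at x = 0:
x = 0: LHS = |-0 + 1| = |1| = 1, RHS = |0| = 0; 1 < 0 — FAILS

Because a single integer refutes it, the statement is false.

Answer: False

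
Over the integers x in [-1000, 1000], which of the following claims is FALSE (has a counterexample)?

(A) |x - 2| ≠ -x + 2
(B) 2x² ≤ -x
(A) x = 0: LHS = |0 - 2| = |-2| = 2, RHS = -0 + 2 = 2; 2 ≠ 2 — FAILS
(B) x = 1: LHS = 2·1² = 2; 2 ≤ -1 — FAILS

Answer: Both A and B are false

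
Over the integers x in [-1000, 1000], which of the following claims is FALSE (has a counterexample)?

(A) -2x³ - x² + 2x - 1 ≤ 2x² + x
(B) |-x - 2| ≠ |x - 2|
(A) x = -2: LHS = -2·(-2)³ - (-2)² + 2·(-2) - 1 = 7, RHS = 2·(-2)² + (-2) = 6; 7 ≤ 6 — FAILS
(B) x = 0: LHS = |-0 - 2| = |-2| = 2, RHS = |0 - 2| = |-2| = 2; 2 ≠ 2 — FAILS

Answer: Both A and B are false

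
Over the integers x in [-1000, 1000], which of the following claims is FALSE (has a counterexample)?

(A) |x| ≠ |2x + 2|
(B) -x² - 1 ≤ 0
(A) x = -2: LHS = |-2| = 2, RHS = |2·(-2) + 2| = |-2| = 2; 2 ≠ 2 — FAILS

(B) Over all integers in [-1000, 1000], LHS − RHS is largest at x = 0, where it equals -1:
x = 0: LHS = -0² - 1 = -1; -1 ≤ 0 — holds
At the ends of the range:
x = -1000: LHS = -(-1000)² - 1 = -1000001; -1000001 ≤ 0 — holds
x = 1000: LHS = -1000² - 1 = -1000001; -1000001 ≤ 0 — holds
Hence LHS − RHS is never positive, i.e. LHS ≤ RHS throughout, so the relation holds for every integer in [-1000, 1000].

Only (A) has a counterexample.

Answer: A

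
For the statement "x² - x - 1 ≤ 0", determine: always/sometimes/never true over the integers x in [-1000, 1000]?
Holds at x = 0: LHS = 0² - 0 - 1 = -1; -1 ≤ 0 — holds
Fails at x = -1: LHS = (-1)² - (-1) - 1 = 1; 1 ≤ 0 — FAILS
It is satisfied by some integers in the range but not all.

Answer: Sometimes true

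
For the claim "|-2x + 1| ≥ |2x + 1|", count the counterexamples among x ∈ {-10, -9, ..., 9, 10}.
Counterexamples in [-10, 10]: {1, 2, 3, 4, 5, 6, 7, 8, 9, 10}.

Counting them gives 10 values.

Answer: 10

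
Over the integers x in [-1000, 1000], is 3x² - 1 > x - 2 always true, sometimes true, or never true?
Over all integers in [-1000, 1000], LHS − RHS is smallest at x = 0, where it equals 1:
x = 0: LHS = 3·0² - 1 = -1, RHS = 0 - 2 = -2; -1 > -2 — holds
At the ends of the range:
x = -1000: LHS = 3·(-1000)² - 1 = 2999999, RHS = (-1000) - 2 = -1002; 2999999 > -1002 — holds
x = 1000: LHS = 3·1000² - 1 = 2999999, RHS = 1000 - 2 = 998; 2999999 > 998 — holds
Hence LHS − RHS is never zero or negative, i.e. LHS > RHS throughout, so the relation holds for every integer in [-1000, 1000].

No counterexample exists.

Answer: Always true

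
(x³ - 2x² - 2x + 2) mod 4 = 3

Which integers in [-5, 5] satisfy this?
Holds for: {-3, 1, 5}
Fails for: {-5, -4, -2, -1, 0, 2, 3, 4}

Answer: {-3, 1, 5}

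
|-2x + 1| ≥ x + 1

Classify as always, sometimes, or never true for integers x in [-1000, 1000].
Holds at x = 0: LHS = |-2·0 + 1| = |1| = 1, RHS = 0 + 1 = 1; 1 ≥ 1 — holds
Fails at x = 1: LHS = |-2·1 + 1| = |-1| = 1, RHS = 1 + 1 = 2; 1 ≥ 2 — FAILS
It is satisfied by some integers in the range but not all.

Answer: Sometimes true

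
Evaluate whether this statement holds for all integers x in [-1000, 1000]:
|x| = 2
The claim fails at x = 0:
x = 0: LHS = |0| = 0; 0 = 2 — FAILS

Because a single integer refutes it, the statement is false.

Answer: False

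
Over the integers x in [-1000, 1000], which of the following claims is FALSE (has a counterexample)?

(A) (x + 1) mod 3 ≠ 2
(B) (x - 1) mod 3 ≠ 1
(A) x = 1: LHS = (1 + 1) mod 3 = 2 mod 3 = 2; 2 ≠ 2 — FAILS
(B) x = -1: LHS = ((-1) - 1) mod 3 = (-2) mod 3 = 1; 1 ≠ 1 — FAILS

Answer: Both A and B are false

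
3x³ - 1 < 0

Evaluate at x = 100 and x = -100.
x = 100: LHS = 3·100³ - 1 = 2999999; 2999999 < 0 — FAILS
x = -100: LHS = 3·(-100)³ - 1 = -3000001; -3000001 < 0 — holds

Answer: Partially: fails for x = 100, holds for x = -100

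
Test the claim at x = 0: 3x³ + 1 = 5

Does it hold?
x = 0: LHS = 3·0³ + 1 = 1; 1 = 5 — FAILS

The relation fails at x = 0, so x = 0 is a counterexample.

Answer: No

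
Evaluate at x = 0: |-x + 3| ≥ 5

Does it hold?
x = 0: LHS = |-0 + 3| = |3| = 3; 3 ≥ 5 — FAILS

The relation fails at x = 0, so x = 0 is a counterexample.

Answer: No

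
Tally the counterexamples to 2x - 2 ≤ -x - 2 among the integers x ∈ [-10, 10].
Counterexamples in [-10, 10]: {1, 2, 3, 4, 5, 6, 7, 8, 9, 10}.

Counting them gives 10 values.

Answer: 10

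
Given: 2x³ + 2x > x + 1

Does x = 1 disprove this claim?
Substitute x = 1 into the relation:
x = 1: LHS = 2·1³ + 2·1 = 4, RHS = 1 + 1 = 2; 4 > 2 — holds

The claim holds here, so x = 1 is not a counterexample. (A counterexample exists elsewhere, e.g. x = 0.)

Answer: No, x = 1 is not a counterexample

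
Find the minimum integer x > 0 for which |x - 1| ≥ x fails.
Testing positive integers:
x = 1: LHS = |1 - 1| = |0| = 0; 0 ≥ 1 — FAILS  ← smallest positive counterexample

Answer: x = 1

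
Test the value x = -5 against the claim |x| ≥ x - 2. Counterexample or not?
Substitute x = -5 into the relation:
x = -5: LHS = |-5| = 5, RHS = (-5) - 2 = -7; 5 ≥ -7 — holds

The relation holds at x = -5, so it is not a counterexample.

Answer: No, x = -5 is not a counterexample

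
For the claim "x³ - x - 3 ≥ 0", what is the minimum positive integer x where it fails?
Testing positive integers:
x = 1: LHS = 1³ - 1 - 3 = -3; -3 ≥ 0 — FAILS  ← smallest positive counterexample

Answer: x = 1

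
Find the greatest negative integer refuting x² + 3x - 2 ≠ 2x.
Testing negative integers from -1 downward:
x = -1: LHS = (-1)² + 3·(-1) - 2 = -4, RHS = 2·(-1) = -2; -4 ≠ -2 — holds
x = -2: LHS = (-2)² + 3·(-2) - 2 = -4, RHS = 2·(-2) = -4; -4 ≠ -4 — FAILS  ← closest negative counterexample to 0

Answer: x = -2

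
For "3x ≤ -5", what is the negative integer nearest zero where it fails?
Testing negative integers from -1 downward:
x = -1: LHS = 3·(-1) = -3; -3 ≤ -5 — FAILS  ← closest negative counterexample to 0

Answer: x = -1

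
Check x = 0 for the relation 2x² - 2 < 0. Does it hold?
x = 0: LHS = 2·0² - 2 = -2; -2 < 0 — holds

The relation is satisfied at x = 0.

Answer: Yes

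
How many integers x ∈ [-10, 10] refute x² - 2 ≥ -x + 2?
Counterexamples in [-10, 10]: {-2, -1, 0, 1}.

Counting them gives 4 values.

Answer: 4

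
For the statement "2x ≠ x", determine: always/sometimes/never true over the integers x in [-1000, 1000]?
Holds at x = 1: LHS = 2·1 = 2; 2 ≠ 1 — holds
Fails at x = 0: LHS = 2·0 = 0; 0 ≠ 0 — FAILS
It is satisfied by some integers in the range but not all.

Answer: Sometimes true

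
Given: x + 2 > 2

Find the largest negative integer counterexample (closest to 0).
Testing negative integers from -1 downward:
x = -1: LHS = (-1) + 2 = 1; 1 > 2 — FAILS  ← closest negative counterexample to 0

Answer: x = -1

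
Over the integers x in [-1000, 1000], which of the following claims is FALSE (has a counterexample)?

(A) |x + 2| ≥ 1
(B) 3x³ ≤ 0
(A) x = -2: LHS = |(-2) + 2| = |0| = 0; 0 ≥ 1 — FAILS
(B) x = 1: LHS = 3·1³ = 3; 3 ≤ 0 — FAILS

Answer: Both A and B are false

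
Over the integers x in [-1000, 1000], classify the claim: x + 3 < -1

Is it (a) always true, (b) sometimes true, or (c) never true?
Holds at x = -5: LHS = (-5) + 3 = -2; -2 < -1 — holds
Fails at x = 0: LHS = 0 + 3 = 3; 3 < -1 — FAILS
It is satisfied by some integers in the range but not all.

Answer: Sometimes true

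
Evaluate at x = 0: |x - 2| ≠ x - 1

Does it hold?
x = 0: LHS = |0 - 2| = |-2| = 2, RHS = 0 - 1 = -1; 2 ≠ -1 — holds

The relation is satisfied at x = 0.

Answer: Yes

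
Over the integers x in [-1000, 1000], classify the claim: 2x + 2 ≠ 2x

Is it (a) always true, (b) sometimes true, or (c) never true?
Over all integers in [-1000, 1000], LHS − RHS is always positive; it is smallest at x = 0, where it equals 2:
x = 0: LHS = 2·0 + 2 = 2, RHS = 2·0 = 0; 2 ≠ 0 — holds
At the ends of the range:
x = -1000: LHS = 2·(-1000) + 2 = -1998, RHS = 2·(-1000) = -2000; -1998 ≠ -2000 — holds
x = 1000: LHS = 2·1000 + 2 = 2002, RHS = 2·1000 = 2000; 2002 ≠ 2000 — holds
Hence LHS − RHS is never 0, i.e. the two sides are never equal, so the relation holds for every integer in [-1000, 1000].

No counterexample exists.

Answer: Always true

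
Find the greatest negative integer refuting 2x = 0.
Testing negative integers from -1 downward:
x = -1: LHS = 2·(-1) = -2; -2 = 0 — FAILS  ← closest negative counterexample to 0

Answer: x = -1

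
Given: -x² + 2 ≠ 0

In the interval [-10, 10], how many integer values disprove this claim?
Track d = LHS − RHS over the integers in [-10, 10]. Equality would need d = 0, but d changes sign only between consecutive integers, jumping over 0:
x = -2: LHS = -(-2)² + 2 = -2; -2 ≠ 0 — holds  (d = -2)
x = -1: LHS = -(-1)² + 2 = 1; 1 ≠ 0 — holds  (d = 1)
x = 1: LHS = -1² + 2 = 1; 1 ≠ 0 — holds  (d = 1)
x = 2: LHS = -2² + 2 = -2; -2 ≠ 0 — holds  (d = -2)
Away from these crossings d keeps a constant sign, and checking every integer in [-10, 10] confirms d ≠ 0 throughout. Hence the two sides are never equal, so the relation holds for every integer in [-10, 10].

No counterexample appears in that range.

Answer: 0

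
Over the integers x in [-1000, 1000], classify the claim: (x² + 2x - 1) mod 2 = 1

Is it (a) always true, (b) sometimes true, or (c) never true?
Holds at x = 0: LHS = (0² + 2·0 - 1) mod 2 = (-1) mod 2 = 1; 1 = 1 — holds
Fails at x = 1: LHS = (1² + 2·1 - 1) mod 2 = 2 mod 2 = 0; 0 = 1 — FAILS
It is satisfied by some integers in the range but not all.

Answer: Sometimes true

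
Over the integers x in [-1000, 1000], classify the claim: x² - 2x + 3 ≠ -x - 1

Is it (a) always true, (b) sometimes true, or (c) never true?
Over all integers in [-1000, 1000], LHS − RHS is always positive; it is smallest at x = 0, where it equals 4:
x = 0: LHS = 0² - 2·0 + 3 = 3, RHS = -0 - 1 = -1; 3 ≠ -1 — holds
At the ends of the range:
x = -1000: LHS = (-1000)² - 2·(-1000) + 3 = 1002003, RHS = -(-1000) - 1 = 999; 1002003 ≠ 999 — holds
x = 1000: LHS = 1000² - 2·1000 + 3 = 998003, RHS = -1000 - 1 = -1001; 998003 ≠ -1001 — holds
Hence LHS − RHS is never 0, i.e. the two sides are never equal, so the relation holds for every integer in [-1000, 1000].

No counterexample exists.

Answer: Always true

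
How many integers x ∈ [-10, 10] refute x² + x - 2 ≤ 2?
Counterexamples in [-10, 10]: {-10, -9, -8, -7, -6, -5, -4, -3, 2, 3, 4, 5, 6, 7, 8, 9, 10}.

Counting them gives 17 values.

Answer: 17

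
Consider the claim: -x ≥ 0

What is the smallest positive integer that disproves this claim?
Testing positive integers:
x = 1: -1 ≥ 0 — FAILS  ← smallest positive counterexample

Answer: x = 1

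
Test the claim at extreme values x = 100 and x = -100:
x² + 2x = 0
x = 100: LHS = 100² + 2·100 = 10200; 10200 = 0 — FAILS
x = -100: LHS = (-100)² + 2·(-100) = 9800; 9800 = 0 — FAILS

Answer: No, fails for both x = 100 and x = -100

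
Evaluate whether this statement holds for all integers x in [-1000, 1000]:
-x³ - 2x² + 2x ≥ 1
The claim fails at x = 0:
x = 0: LHS = -0³ - 2·0² + 2·0 = 0; 0 ≥ 1 — FAILS

Because a single integer refutes it, the statement is false.

Answer: False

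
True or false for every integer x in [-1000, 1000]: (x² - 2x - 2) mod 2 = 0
The claim fails at x = 1:
x = 1: LHS = (1² - 2·1 - 2) mod 2 = (-3) mod 2 = 1; 1 = 0 — FAILS

Because a single integer refutes it, the statement is false.

Answer: False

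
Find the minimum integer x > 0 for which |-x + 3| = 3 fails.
Testing positive integers:
x = 1: LHS = |-1 + 3| = |2| = 2; 2 = 3 — FAILS  ← smallest positive counterexample

Answer: x = 1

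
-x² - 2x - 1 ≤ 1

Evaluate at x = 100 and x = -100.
x = 100: LHS = -100² - 2·100 - 1 = -10201; -10201 ≤ 1 — holds
x = -100: LHS = -(-100)² - 2·(-100) - 1 = -9801; -9801 ≤ 1 — holds

Answer: Yes, holds for both x = 100 and x = -100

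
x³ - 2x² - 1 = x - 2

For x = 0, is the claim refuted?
Substitute x = 0 into the relation:
x = 0: LHS = 0³ - 2·0² - 1 = -1, RHS = 0 - 2 = -2; -1 = -2 — FAILS

Since the claim fails at x = 0, this value is a counterexample.

Answer: Yes, x = 0 is a counterexample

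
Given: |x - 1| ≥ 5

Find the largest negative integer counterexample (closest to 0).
Testing negative integers from -1 downward:
x = -1: LHS = |(-1) - 1| = |-2| = 2; 2 ≥ 5 — FAILS  ← closest negative counterexample to 0

Answer: x = -1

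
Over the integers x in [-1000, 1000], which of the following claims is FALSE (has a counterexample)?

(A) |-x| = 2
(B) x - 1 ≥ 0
(A) x = 0: LHS = |-0| = |0| = 0; 0 = 2 — FAILS
(B) x = 0: LHS = 0 - 1 = -1; -1 ≥ 0 — FAILS

Answer: Both A and B are false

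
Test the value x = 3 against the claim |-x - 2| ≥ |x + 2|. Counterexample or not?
Substitute x = 3 into the relation:
x = 3: LHS = |-3 - 2| = |-5| = 5, RHS = |3 + 2| = |5| = 5; 5 ≥ 5 — holds

The relation holds at x = 3, so it is not a counterexample.

Answer: No, x = 3 is not a counterexample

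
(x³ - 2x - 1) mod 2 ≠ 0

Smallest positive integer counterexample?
Testing positive integers:
x = 1: LHS = (1³ - 2·1 - 1) mod 2 = (-2) mod 2 = 0; 0 ≠ 0 — FAILS  ← smallest positive counterexample

Answer: x = 1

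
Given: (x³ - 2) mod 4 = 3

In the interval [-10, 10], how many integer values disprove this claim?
Counterexamples in [-10, 10]: {-10, -9, -8, -6, -5, -4, -2, -1, 0, 2, 3, 4, 6, 7, 8, 10}.

Counting them gives 16 values.

Answer: 16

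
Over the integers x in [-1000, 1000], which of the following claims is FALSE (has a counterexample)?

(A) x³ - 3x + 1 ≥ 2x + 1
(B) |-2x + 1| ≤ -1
(A) x = 1: LHS = 1³ - 3·1 + 1 = -1, RHS = 2·1 + 1 = 3; -1 ≥ 3 — FAILS
(B) x = 0: LHS = |-2·0 + 1| = |1| = 1; 1 ≤ -1 — FAILS

Answer: Both A and B are false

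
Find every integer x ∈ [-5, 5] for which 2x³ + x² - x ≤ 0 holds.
Holds for: {-5, -4, -3, -2, -1, 0}
Fails for: {1, 2, 3, 4, 5}

Answer: {-5, -4, -3, -2, -1, 0}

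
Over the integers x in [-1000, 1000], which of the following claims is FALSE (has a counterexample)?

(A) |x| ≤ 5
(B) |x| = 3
(A) x = 6: LHS = |6| = 6; 6 ≤ 5 — FAILS
(B) x = 0: LHS = |0| = 0; 0 = 3 — FAILS

Answer: Both A and B are false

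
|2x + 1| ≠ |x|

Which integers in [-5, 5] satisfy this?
Holds for: {-5, -4, -3, -2, 0, 1, 2, 3, 4, 5}
Fails for: {-1}

Answer: {-5, -4, -3, -2, 0, 1, 2, 3, 4, 5}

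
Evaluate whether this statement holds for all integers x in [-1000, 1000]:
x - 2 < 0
The claim fails at x = 2:
x = 2: LHS = 2 - 2 = 0; 0 < 0 — FAILS

Because a single integer refutes it, the statement is false.

Answer: False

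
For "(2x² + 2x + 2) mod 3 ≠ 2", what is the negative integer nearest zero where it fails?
Testing negative integers from -1 downward:
x = -1: LHS = (2·(-1)² + 2·(-1) + 2) mod 3 = 2 mod 3 = 2; 2 ≠ 2 — FAILS  ← closest negative counterexample to 0

Answer: x = -1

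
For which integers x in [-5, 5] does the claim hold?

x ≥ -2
Holds for: {-2, -1, 0, 1, 2, 3, 4, 5}
Fails for: {-5, -4, -3}

Answer: {-2, -1, 0, 1, 2, 3, 4, 5}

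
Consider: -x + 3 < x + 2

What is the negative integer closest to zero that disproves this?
Testing negative integers from -1 downward:
x = -1: LHS = -(-1) + 3 = 4, RHS = (-1) + 2 = 1; 4 < 1 — FAILS  ← closest negative counterexample to 0

Answer: x = -1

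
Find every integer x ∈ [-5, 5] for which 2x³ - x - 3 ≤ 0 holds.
Holds for: {-5, -4, -3, -2, -1, 0, 1}
Fails for: {2, 3, 4, 5}

Answer: {-5, -4, -3, -2, -1, 0, 1}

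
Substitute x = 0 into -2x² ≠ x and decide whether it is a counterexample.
Substitute x = 0 into the relation:
x = 0: LHS = -2·0² = 0; 0 ≠ 0 — FAILS

Since the claim fails at x = 0, this value is a counterexample.

Answer: Yes, x = 0 is a counterexample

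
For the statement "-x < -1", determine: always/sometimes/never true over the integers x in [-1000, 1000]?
Holds at x = 2: -2 < -1 — holds
Fails at x = 0: LHS = -0 = 0; 0 < -1 — FAILS
It is satisfied by some integers in the range but not all.

Answer: Sometimes true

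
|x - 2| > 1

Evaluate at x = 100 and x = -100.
x = 100: LHS = |100 - 2| = |98| = 98; 98 > 1 — holds
x = -100: LHS = |(-100) - 2| = |-102| = 102; 102 > 1 — holds

Answer: Yes, holds for both x = 100 and x = -100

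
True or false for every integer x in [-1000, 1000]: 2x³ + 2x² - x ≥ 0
The claim fails at x = -2:
x = -2: LHS = 2·(-2)³ + 2·(-2)² - (-2) = -6; -6 ≥ 0 — FAILS

Because a single integer refutes it, the statement is false.

Answer: False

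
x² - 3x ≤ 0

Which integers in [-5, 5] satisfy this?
Holds for: {0, 1, 2, 3}
Fails for: {-5, -4, -3, -2, -1, 4, 5}

Answer: {0, 1, 2, 3}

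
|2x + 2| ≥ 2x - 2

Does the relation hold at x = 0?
x = 0: LHS = |2·0 + 2| = |2| = 2, RHS = 2·0 - 2 = -2; 2 ≥ -2 — holds

The relation is satisfied at x = 0.

Answer: Yes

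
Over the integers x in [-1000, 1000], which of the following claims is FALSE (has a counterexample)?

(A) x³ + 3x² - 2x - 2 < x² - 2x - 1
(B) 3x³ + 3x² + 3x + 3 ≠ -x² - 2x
(A) x = 1: LHS = 1³ + 3·1² - 2·1 - 2 = 0, RHS = 1² - 2·1 - 1 = -2; 0 < -2 — FAILS

(B) Track d = LHS − RHS over the integers in [-1000, 1000]. Equality would need d = 0, but d changes sign only between consecutive integers, jumping over 0:
x = -1: LHS = 3·(-1)³ + 3·(-1)² + 3·(-1) + 3 = 0, RHS = -(-1)² - 2·(-1) = 1; 0 ≠ 1 — holds  (d = -1)
x = 0: LHS = 3·0³ + 3·0² + 3·0 + 3 = 3, RHS = -0² - 2·0 = 0; 3 ≠ 0 — holds  (d = 3)
Away from these crossings d keeps a constant sign, and checking every integer in [-1000, 1000] confirms d ≠ 0 throughout. Hence the two sides are never equal, so the relation holds for every integer in [-1000, 1000].

Only (A) has a counterexample.

Answer: A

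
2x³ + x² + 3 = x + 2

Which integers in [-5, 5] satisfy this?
Track d = LHS − RHS over the integers in [-5, 5]. Equality would need d = 0, but d changes sign only between consecutive integers, jumping over 0:
x = -2: LHS = 2·(-2)³ + (-2)² + 3 = -9, RHS = (-2) + 2 = 0; -9 = 0 — FAILS  (d = -9)
x = -1: LHS = 2·(-1)³ + (-1)² + 3 = 2, RHS = (-1) + 2 = 1; 2 = 1 — FAILS  (d = 1)
Away from these crossings d keeps a constant sign, and checking every integer in [-5, 5] confirms d ≠ 0 throughout. Hence the two sides are never equal, so the claimed relation (=) fails for every integer in [-5, 5].

Answer: None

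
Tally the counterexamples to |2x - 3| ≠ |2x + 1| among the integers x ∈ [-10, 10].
Track d = LHS − RHS over the integers in [-10, 10]. Equality would need d = 0, but d changes sign only between consecutive integers, jumping over 0:
x = 0: LHS = |2·0 - 3| = |-3| = 3, RHS = |2·0 + 1| = |1| = 1; 3 ≠ 1 — holds  (d = 2)
x = 1: LHS = |2·1 - 3| = |-1| = 1, RHS = |2·1 + 1| = |3| = 3; 1 ≠ 3 — holds  (d = -2)
Away from these crossings d keeps a constant sign, and checking every integer in [-10, 10] confirms d ≠ 0 throughout. Hence the two sides are never equal, so the relation holds for every integer in [-10, 10].

No counterexample appears in that range.

Answer: 0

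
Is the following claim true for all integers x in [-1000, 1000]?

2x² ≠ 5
Track d = LHS − RHS over the integers in [-1000, 1000]. Equality would need d = 0, but d changes sign only between consecutive integers, jumping over 0:
x = -2: LHS = 2·(-2)² = 8; 8 ≠ 5 — holds  (d = 3)
x = -1: LHS = 2·(-1)² = 2; 2 ≠ 5 — holds  (d = -3)
x = 1: LHS = 2·1² = 2; 2 ≠ 5 — holds  (d = -3)
x = 2: LHS = 2·2² = 8; 8 ≠ 5 — holds  (d = 3)
Away from these crossings d keeps a constant sign, and checking every integer in [-1000, 1000] confirms d ≠ 0 throughout. Hence the two sides are never equal, so the relation holds for every integer in [-1000, 1000].

No counterexample exists.

Answer: True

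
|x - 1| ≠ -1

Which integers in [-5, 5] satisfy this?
An absolute value is never negative, so the left side is ≥ 0 for every x, while the right side is -1. Tightest case in [-5, 5] is x = 1:
x = 1: LHS = |1 - 1| = |0| = 0; 0 ≠ -1 — holds
Hence LHS − RHS is never 0, i.e. the two sides are never equal, so the relation holds for every integer in [-5, 5].

Answer: All integers in [-5, 5]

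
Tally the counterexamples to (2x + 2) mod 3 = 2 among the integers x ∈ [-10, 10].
Counterexamples in [-10, 10]: {-10, -8, -7, -5, -4, -2, -1, 1, 2, 4, 5, 7, 8, 10}.

Counting them gives 14 values.

Answer: 14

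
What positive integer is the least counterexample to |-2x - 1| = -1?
Testing positive integers:
x = 1: LHS = |-2·1 - 1| = |-3| = 3; 3 = -1 — FAILS  ← smallest positive counterexample

Answer: x = 1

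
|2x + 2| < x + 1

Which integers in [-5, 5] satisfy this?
Over all integers in [-5, 5], LHS − RHS is smallest at x = -1, where it equals 0:
x = -1: LHS = |2·(-1) + 2| = |0| = 0, RHS = (-1) + 1 = 0; 0 < 0 — FAILS
At the ends of the range:
x = -5: LHS = |2·(-5) + 2| = |-8| = 8, RHS = (-5) + 1 = -4; 8 < -4 — FAILS
x = 5: LHS = |2·5 + 2| = |12| = 12, RHS = 5 + 1 = 6; 12 < 6 — FAILS
Hence LHS − RHS is never negative, i.e. LHS ≥ RHS throughout, so the claimed relation (<) fails for every integer in [-5, 5].

Answer: None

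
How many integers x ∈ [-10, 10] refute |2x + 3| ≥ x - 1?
Over all integers in [-10, 10], LHS − RHS is smallest at x = -1, where it equals 3:
x = -1: LHS = |2·(-1) + 3| = |1| = 1, RHS = (-1) - 1 = -2; 1 ≥ -2 — holds
At the ends of the range:
x = -10: LHS = |2·(-10) + 3| = |-17| = 17, RHS = (-10) - 1 = -11; 17 ≥ -11 — holds
x = 10: LHS = |2·10 + 3| = |23| = 23, RHS = 10 - 1 = 9; 23 ≥ 9 — holds
Hence LHS − RHS is never negative, i.e. LHS ≥ RHS throughout, so the relation holds for every integer in [-10, 10].

No counterexample appears in that range.

Answer: 0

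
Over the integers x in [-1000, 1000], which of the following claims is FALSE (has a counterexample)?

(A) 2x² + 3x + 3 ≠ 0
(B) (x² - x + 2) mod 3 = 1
(A) Over all integers in [-1000, 1000], LHS − RHS is always positive; it is smallest at x = -1, where it equals 2:
x = -1: LHS = 2·(-1)² + 3·(-1) + 3 = 2; 2 ≠ 0 — holds
At the ends of the range:
x = -1000: LHS = 2·(-1000)² + 3·(-1000) + 3 = 1997003; 1997003 ≠ 0 — holds
x = 1000: LHS = 2·1000² + 3·1000 + 3 = 2003003; 2003003 ≠ 0 — holds
Hence LHS − RHS is never 0, i.e. the two sides are never equal, so the relation holds for every integer in [-1000, 1000].

(B) x = 0: LHS = (0² - 0 + 2) mod 3 = 2 mod 3 = 2; 2 = 1 — FAILS

Only (B) has a counterexample.

Answer: B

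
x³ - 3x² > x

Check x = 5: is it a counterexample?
Substitute x = 5 into the relation:
x = 5: LHS = 5³ - 3·5² = 50; 50 > 5 — holds

The claim holds here, so x = 5 is not a counterexample. (A counterexample exists elsewhere, e.g. x = 0.)

Answer: No, x = 5 is not a counterexample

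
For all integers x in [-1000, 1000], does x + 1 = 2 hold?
The claim fails at x = 0:
x = 0: LHS = 0 + 1 = 1; 1 = 2 — FAILS

Because a single integer refutes it, the statement is false.

Answer: False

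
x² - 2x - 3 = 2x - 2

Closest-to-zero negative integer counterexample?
Testing negative integers from -1 downward:
x = -1: LHS = (-1)² - 2·(-1) - 3 = 0, RHS = 2·(-1) - 2 = -4; 0 = -4 — FAILS  ← closest negative counterexample to 0

Answer: x = -1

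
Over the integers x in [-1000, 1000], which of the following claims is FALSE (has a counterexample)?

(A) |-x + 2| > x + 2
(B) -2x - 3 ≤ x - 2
(A) x = 0: LHS = |-0 + 2| = |2| = 2, RHS = 0 + 2 = 2; 2 > 2 — FAILS
(B) x = -1: LHS = -2·(-1) - 3 = -1, RHS = (-1) - 2 = -3; -1 ≤ -3 — FAILS

Answer: Both A and B are false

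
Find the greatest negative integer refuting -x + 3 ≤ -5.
Testing negative integers from -1 downward:
x = -1: LHS = -(-1) + 3 = 4; 4 ≤ -5 — FAILS  ← closest negative counterexample to 0

Answer: x = -1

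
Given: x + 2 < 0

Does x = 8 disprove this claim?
Substitute x = 8 into the relation:
x = 8: LHS = 8 + 2 = 10; 10 < 0 — FAILS

Since the claim fails at x = 8, this value is a counterexample.

Answer: Yes, x = 8 is a counterexample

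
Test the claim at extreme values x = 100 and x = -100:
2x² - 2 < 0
x = 100: LHS = 2·100² - 2 = 19998; 19998 < 0 — FAILS
x = -100: LHS = 2·(-100)² - 2 = 19998; 19998 < 0 — FAILS

Answer: No, fails for both x = 100 and x = -100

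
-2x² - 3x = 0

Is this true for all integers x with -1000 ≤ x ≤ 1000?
The claim fails at x = 1:
x = 1: LHS = -2·1² - 3·1 = -5; -5 = 0 — FAILS

Because a single integer refutes it, the statement is false.

Answer: False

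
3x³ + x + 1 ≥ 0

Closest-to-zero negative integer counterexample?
Testing negative integers from -1 downward:
x = -1: LHS = 3·(-1)³ + (-1) + 1 = -3; -3 ≥ 0 — FAILS  ← closest negative counterexample to 0

Answer: x = -1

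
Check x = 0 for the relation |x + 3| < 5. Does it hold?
x = 0: LHS = |0 + 3| = |3| = 3; 3 < 5 — holds

The relation is satisfied at x = 0.

Answer: Yes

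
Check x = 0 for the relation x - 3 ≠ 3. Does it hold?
x = 0: LHS = 0 - 3 = -3; -3 ≠ 3 — holds

The relation is satisfied at x = 0.

Answer: Yes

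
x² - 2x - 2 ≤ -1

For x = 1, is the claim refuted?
Substitute x = 1 into the relation:
x = 1: LHS = 1² - 2·1 - 2 = -3; -3 ≤ -1 — holds

The claim holds here, so x = 1 is not a counterexample. (A counterexample exists elsewhere, e.g. x = -1.)

Answer: No, x = 1 is not a counterexample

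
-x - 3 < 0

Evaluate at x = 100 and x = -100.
x = 100: LHS = -100 - 3 = -103; -103 < 0 — holds
x = -100: LHS = -(-100) - 3 = 97; 97 < 0 — FAILS

Answer: Partially: holds for x = 100, fails for x = -100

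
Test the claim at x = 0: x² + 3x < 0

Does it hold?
x = 0: LHS = 0² + 3·0 = 0; 0 < 0 — FAILS

The relation fails at x = 0, so x = 0 is a counterexample.

Answer: No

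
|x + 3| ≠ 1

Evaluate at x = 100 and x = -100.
x = 100: LHS = |100 + 3| = |103| = 103; 103 ≠ 1 — holds
x = -100: LHS = |(-100) + 3| = |-97| = 97; 97 ≠ 1 — holds

Answer: Yes, holds for both x = 100 and x = -100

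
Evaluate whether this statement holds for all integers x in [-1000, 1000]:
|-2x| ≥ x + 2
The claim fails at x = 0:
x = 0: LHS = |-2·0| = |0| = 0, RHS = 0 + 2 = 2; 0 ≥ 2 — FAILS

Because a single integer refutes it, the statement is false.

Answer: False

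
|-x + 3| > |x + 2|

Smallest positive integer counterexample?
Testing positive integers:
x = 1: LHS = |-1 + 3| = |2| = 2, RHS = |1 + 2| = |3| = 3; 2 > 3 — FAILS  ← smallest positive counterexample

Answer: x = 1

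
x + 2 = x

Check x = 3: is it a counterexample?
Substitute x = 3 into the relation:
x = 3: LHS = 3 + 2 = 5; 5 = 3 — FAILS

Since the claim fails at x = 3, this value is a counterexample.

Answer: Yes, x = 3 is a counterexample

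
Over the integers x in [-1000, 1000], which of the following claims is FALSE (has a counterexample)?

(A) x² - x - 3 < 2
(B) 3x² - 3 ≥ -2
(A) x = -2: LHS = (-2)² - (-2) - 3 = 3; 3 < 2 — FAILS
(B) x = 0: LHS = 3·0² - 3 = -3; -3 ≥ -2 — FAILS

Answer: Both A and B are false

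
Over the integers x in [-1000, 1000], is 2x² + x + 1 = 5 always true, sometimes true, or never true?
Track d = LHS − RHS over the integers in [-1000, 1000]. Equality would need d = 0, but d changes sign only between consecutive integers, jumping over 0:
x = -2: LHS = 2·(-2)² + (-2) + 1 = 7; 7 = 5 — FAILS  (d = 2)
x = -1: LHS = 2·(-1)² + (-1) + 1 = 2; 2 = 5 — FAILS  (d = -3)
x = 1: LHS = 2·1² + 1 + 1 = 4; 4 = 5 — FAILS  (d = -1)
x = 2: LHS = 2·2² + 2 + 1 = 11; 11 = 5 — FAILS  (d = 6)
Away from these crossings d keeps a constant sign, and checking every integer in [-1000, 1000] confirms d ≠ 0 throughout. Hence the two sides are never equal, so the claimed relation (=) fails for every integer in [-1000, 1000].

No integer in the range satisfies it.

Answer: Never true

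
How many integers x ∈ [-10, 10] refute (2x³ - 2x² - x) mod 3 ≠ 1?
For a polynomial with integer coefficients, its value mod 3 depends only on x mod 3, so it suffices to check one representative of each residue class, x = 0, 1, 2:
x = 0: LHS = (2·0³ - 2·0² - 0) mod 3 = 0 mod 3 = 0; 0 ≠ 1 — holds
x = 1: LHS = (2·1³ - 2·1² - 1) mod 3 = (-1) mod 3 = 2; 2 ≠ 1 — holds
x = 2: LHS = (2·2³ - 2·2² - 2) mod 3 = 6 mod 3 = 0; 0 ≠ 1 — holds
The relation holds in every residue class, so the relation holds for every integer in [-10, 10].

No counterexample appears in that range.

Answer: 0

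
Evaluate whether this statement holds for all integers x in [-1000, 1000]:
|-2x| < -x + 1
The claim fails at x = 1:
x = 1: LHS = |-2·1| = |-2| = 2, RHS = -1 + 1 = 0; 2 < 0 — FAILS

Because a single integer refutes it, the statement is false.

Answer: False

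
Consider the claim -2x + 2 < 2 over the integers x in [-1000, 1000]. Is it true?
The claim fails at x = 0:
x = 0: LHS = -2·0 + 2 = 2; 2 < 2 — FAILS

Because a single integer refutes it, the statement is false.

Answer: False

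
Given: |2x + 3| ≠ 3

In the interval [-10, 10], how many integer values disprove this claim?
Counterexamples in [-10, 10]: {-3, 0}.

Counting them gives 2 values.

Answer: 2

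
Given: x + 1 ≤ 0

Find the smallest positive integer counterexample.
Testing positive integers:
x = 1: LHS = 1 + 1 = 2; 2 ≤ 0 — FAILS  ← smallest positive counterexample

Answer: x = 1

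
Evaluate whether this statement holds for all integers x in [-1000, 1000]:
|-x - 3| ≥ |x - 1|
The claim fails at x = -2:
x = -2: LHS = |-(-2) - 3| = |-1| = 1, RHS = |(-2) - 1| = |-3| = 3; 1 ≥ 3 — FAILS

Because a single integer refutes it, the statement is false.

Answer: False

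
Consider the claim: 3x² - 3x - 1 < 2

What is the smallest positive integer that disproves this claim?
Testing positive integers:
x = 1: LHS = 3·1² - 3·1 - 1 = -1; -1 < 2 — holds
x = 2: LHS = 3·2² - 3·2 - 1 = 5; 5 < 2 — FAILS  ← smallest positive counterexample

Answer: x = 2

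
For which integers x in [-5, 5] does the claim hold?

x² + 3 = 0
Over all integers in [-5, 5], LHS − RHS is always positive; it is smallest at x = 0, where it equals 3:
x = 0: LHS = 0² + 3 = 3; 3 = 0 — FAILS
At the ends of the range:
x = -5: LHS = (-5)² + 3 = 28; 28 = 0 — FAILS
x = 5: LHS = 5² + 3 = 28; 28 = 0 — FAILS
Hence LHS − RHS is never 0, i.e. the two sides are never equal, so the claimed relation (=) fails for every integer in [-5, 5].

Answer: None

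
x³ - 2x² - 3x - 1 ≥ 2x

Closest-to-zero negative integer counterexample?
Testing negative integers from -1 downward:
x = -1: LHS = (-1)³ - 2·(-1)² - 3·(-1) - 1 = -1, RHS = 2·(-1) = -2; -1 ≥ -2 — holds
x = -2: LHS = (-2)³ - 2·(-2)² - 3·(-2) - 1 = -11, RHS = 2·(-2) = -4; -11 ≥ -4 — FAILS  ← closest negative counterexample to 0

Answer: x = -2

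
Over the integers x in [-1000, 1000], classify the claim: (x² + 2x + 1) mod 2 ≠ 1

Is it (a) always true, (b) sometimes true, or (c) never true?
Holds at x = 1: LHS = (1² + 2·1 + 1) mod 2 = 4 mod 2 = 0; 0 ≠ 1 — holds
Fails at x = 0: LHS = (0² + 2·0 + 1) mod 2 = 1 mod 2 = 1; 1 ≠ 1 — FAILS
It is satisfied by some integers in the range but not all.

Answer: Sometimes true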